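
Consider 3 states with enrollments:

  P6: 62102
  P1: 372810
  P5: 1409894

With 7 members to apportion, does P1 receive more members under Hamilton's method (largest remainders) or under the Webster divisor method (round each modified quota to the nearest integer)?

Hamilton: P6 0, P1 2, P5 5.
Webster: P6 0, P1 1, P5 6.
P1 gets 2 under Hamilton and 1 under Webster.

Hamilton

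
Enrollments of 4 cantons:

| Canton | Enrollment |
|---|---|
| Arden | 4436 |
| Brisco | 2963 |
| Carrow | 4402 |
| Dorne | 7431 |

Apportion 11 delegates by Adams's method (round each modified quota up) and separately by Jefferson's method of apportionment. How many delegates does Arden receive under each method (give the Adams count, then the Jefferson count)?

3 and 2

Adams: Arden 3, Brisco 2, Carrow 2, Dorne 4.
Jefferson: Arden 2, Brisco 2, Carrow 2, Dorne 5.
Arden gets 3 under Adams and 2 under Jefferson.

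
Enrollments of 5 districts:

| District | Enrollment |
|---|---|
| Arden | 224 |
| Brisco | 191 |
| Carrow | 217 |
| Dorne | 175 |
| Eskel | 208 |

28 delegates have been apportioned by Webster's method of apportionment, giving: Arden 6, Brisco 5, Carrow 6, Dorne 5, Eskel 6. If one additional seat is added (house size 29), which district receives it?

Brisco

Priority for the next seat is population ÷ (current seats + 0.5).
Priorities: Arden 34.462, Brisco 34.727, Carrow 33.385, Dorne 31.818, Eskel 32.000.
Highest priority: Brisco.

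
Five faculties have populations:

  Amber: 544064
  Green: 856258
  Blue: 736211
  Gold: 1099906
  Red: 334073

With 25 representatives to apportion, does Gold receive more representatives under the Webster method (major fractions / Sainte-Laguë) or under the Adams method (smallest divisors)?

Webster

Webster: Amber 4, Green 6, Blue 5, Gold 8, Red 2.
Adams: Amber 4, Green 6, Blue 5, Gold 7, Red 3.
Gold gets 8 under Webster and 7 under Adams.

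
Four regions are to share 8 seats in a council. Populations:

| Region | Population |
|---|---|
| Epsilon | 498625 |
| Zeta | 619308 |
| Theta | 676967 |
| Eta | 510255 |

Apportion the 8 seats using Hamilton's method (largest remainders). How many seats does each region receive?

Epsilon 2, Zeta 2, Theta 2, Eta 2

Standard divisor: 2305155 ÷ 8 ≈ 288144.375.
Standard quotas: Epsilon 1.7305, Zeta 2.1493, Theta 2.3494, Eta 1.7708.
Lower quotas: Epsilon 1, Zeta 2, Theta 2, Eta 1 (sum 6, leaving 2 seats).
Remainders in descending order: Eta 0.7708, Epsilon 0.7305, Theta 0.3494, Zeta 0.1493.
The surplus seats go to Eta, Epsilon.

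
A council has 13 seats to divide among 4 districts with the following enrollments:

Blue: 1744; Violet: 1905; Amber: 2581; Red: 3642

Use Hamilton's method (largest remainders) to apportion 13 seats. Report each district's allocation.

Total 9872; standard divisor 9872/13 ≈ 759.385.
Standard quotas: Blue 2.297, Violet 2.509, Amber 3.399, Red 4.796.
Lower quotas: Blue 2, Violet 2, Amber 3, Red 4 (sum 11, leaving 2 seats).
Remainders in descending order: Red 0.796, Violet 0.509, Amber 0.399, Blue 0.297.
The surplus seats go to Red, Violet.

Blue=2, Violet=3, Amber=3, Red=5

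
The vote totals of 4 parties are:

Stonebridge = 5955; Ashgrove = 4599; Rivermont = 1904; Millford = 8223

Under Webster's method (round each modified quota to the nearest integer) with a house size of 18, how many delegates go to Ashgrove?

4

Standard divisor 20681/18 ≈ 1148.944; standard quotas: Stonebridge 5.183, Ashgrove 4.003, Rivermont 1.657, Millford 7.157.
Rounding to the nearest integer gives Stonebridge 5, Ashgrove 4, Rivermont 2, Millford 7 — total 18, matching the house size, so no adjustment is needed.
Ashgrove receives 4.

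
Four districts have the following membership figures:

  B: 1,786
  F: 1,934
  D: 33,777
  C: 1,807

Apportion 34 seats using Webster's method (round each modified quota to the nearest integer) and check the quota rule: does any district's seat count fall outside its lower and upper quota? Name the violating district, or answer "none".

D

Standard quotas: B 1.545, F 1.673, D 29.219, C 1.563.
Webster allocation: B 2, F 2, D 28, C 2.
D has quota 29.219 (lower 29, upper 30) but receives 28 — outside the quota interval.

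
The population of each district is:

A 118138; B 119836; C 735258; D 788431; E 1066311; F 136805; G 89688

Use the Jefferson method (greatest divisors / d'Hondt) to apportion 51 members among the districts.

A=2, B=2, C=13, D=13, E=18, F=2, G=1

Standard divisor 3054467/51 ≈ 59891.51; standard quotas: A 1.973, B 2.001, C 12.276, D 13.164, E 17.804, F 2.284, G 1.498.
Rounding down gives 1, 2, 12, 13, 17, 2, 1 = 48 seats, so the divisor must be adjusted.
With modified divisor 56400: modified quotas A 2.095, B 2.125, C 13.036, D 13.979, E 18.906, F 2.426, G 1.590.
Rounding down: A 2, B 2, C 13, D 13, E 18, F 2, G 1 (total 51).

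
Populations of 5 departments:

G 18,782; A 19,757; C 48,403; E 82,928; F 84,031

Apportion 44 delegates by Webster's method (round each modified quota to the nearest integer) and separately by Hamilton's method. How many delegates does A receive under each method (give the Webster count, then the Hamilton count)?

3 and 4

Webster: G 3, A 3, C 8, E 15, F 15.
Hamilton: G 3, A 4, C 8, E 14, F 15.
A gets 3 under Webster and 4 under Hamilton.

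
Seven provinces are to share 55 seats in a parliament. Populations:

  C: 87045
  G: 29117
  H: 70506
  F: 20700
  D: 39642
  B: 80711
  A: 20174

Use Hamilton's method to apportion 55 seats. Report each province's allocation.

The standard divisor is 347895/55 ≈ 6325.364.
Standard quotas: C 13.7613, G 4.6032, H 11.1466, F 3.2725, D 6.2671, B 12.7599, A 3.1894.
Lower quotas: C 13, G 4, H 11, F 3, D 6, B 12, A 3 (sum 52, leaving 3 seats).
Remainders in descending order: C 0.7613, B 0.7599, G 0.6032, F 0.2725, D 0.2671, A 0.1894, H 0.1466.
Largest remainders: C, B, G receive the extra seats.

C 14, G 5, H 11, F 3, D 6, B 13, A 3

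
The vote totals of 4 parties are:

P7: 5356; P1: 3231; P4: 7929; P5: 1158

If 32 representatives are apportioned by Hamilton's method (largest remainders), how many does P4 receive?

Standard divisor: 17674 ÷ 32 ≈ 552.312.
Standard quotas: P7 9.6974, P1 5.8499, P4 14.3560, P5 2.0966.
Lower quotas: P7 9, P1 5, P4 14, P5 2 (sum 30, leaving 2 seats).
Remainders in descending order: P1 0.8499, P7 0.6974, P4 0.3560, P5 0.0966.
The surplus seats go to P1, P7.
P4 receives 14.

14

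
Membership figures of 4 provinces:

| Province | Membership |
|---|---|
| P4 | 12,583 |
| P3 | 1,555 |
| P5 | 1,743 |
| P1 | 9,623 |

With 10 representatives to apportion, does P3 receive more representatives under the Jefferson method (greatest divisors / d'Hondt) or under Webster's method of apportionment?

Webster

Jefferson: P4 6, P3 0, P5 0, P1 4.
Webster: P4 5, P3 1, P5 1, P1 3.
P3 gets 0 under Jefferson and 1 under Webster.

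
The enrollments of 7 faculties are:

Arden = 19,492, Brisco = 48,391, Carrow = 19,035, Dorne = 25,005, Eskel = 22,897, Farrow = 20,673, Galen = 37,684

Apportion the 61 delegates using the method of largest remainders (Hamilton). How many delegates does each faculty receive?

Arden: 6, Brisco: 15, Carrow: 6, Dorne: 8, Eskel: 7, Farrow: 7, Galen: 12

Total 193177; standard divisor 193177/61 ≈ 3166.836.
Standard quotas: Arden 6.1550, Brisco 15.2806, Carrow 6.0107, Dorne 7.8959, Eskel 7.2302, Farrow 6.5280, Galen 11.8996.
Lower quotas: Arden 6, Brisco 15, Carrow 6, Dorne 7, Eskel 7, Farrow 6, Galen 11 (sum 58, leaving 3 seats).
Remainders in descending order: Galen 0.8996, Dorne 0.8959, Farrow 0.5280, Brisco 0.2806, Eskel 0.2302, Arden 0.1550, Carrow 0.0107.
Largest remainders: Galen, Dorne, Farrow receive the extra seats.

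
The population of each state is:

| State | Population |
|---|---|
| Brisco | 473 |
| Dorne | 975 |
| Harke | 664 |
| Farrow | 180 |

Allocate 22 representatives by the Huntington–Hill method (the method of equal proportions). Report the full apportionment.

Brisco: 5; Dorne: 9; Harke: 6; Farrow: 2

With divisor 104: modified quotas Brisco 4.548, Dorne 9.375, Harke 6.385, Farrow 1.731.
Geometric-mean thresholds: Brisco √(4·5)=4.472, Dorne √(9·10)=9.487, Harke √(6·7)=6.481, Farrow √(1·2)=1.414.
Each quota rounded against its threshold gives Brisco 5, Dorne 9, Harke 6, Farrow 2 (total 22).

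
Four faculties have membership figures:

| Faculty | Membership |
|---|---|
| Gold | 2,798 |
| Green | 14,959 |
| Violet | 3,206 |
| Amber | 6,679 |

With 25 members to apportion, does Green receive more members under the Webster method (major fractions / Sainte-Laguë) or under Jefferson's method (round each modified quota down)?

Webster: Gold 3, Green 13, Violet 3, Amber 6.
Jefferson: Gold 2, Green 14, Violet 3, Amber 6.
Green gets 13 under Webster and 14 under Jefferson.

Jefferson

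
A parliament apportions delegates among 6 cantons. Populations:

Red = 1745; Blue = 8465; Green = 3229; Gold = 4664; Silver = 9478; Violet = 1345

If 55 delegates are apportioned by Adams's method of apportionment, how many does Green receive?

Standard divisor 28926/55 ≈ 525.927; standard quotas: Red 3.318, Blue 16.095, Green 6.140, Gold 8.868, Silver 18.022, Violet 2.557.
Rounding up gives 4, 17, 7, 9, 19, 3 = 59 seats, so the divisor must be adjusted.
With modified divisor 560: modified quotas Red 3.116, Blue 15.116, Green 5.766, Gold 8.329, Silver 16.925, Violet 2.402.
Rounding up: Red 4, Blue 16, Green 6, Gold 9, Silver 17, Violet 3 (total 55).
Green receives 6.

6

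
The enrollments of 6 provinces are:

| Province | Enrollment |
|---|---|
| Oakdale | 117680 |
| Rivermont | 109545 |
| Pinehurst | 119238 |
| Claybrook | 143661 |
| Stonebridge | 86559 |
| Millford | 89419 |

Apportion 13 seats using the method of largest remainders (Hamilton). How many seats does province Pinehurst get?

Total 666102; standard divisor 666102/13 ≈ 51238.615.
Standard quotas: Oakdale 2.2967, Rivermont 2.1379, Pinehurst 2.3271, Claybrook 2.8038, Stonebridge 1.6893, Millford 1.7451.
Lower quotas: Oakdale 2, Rivermont 2, Pinehurst 2, Claybrook 2, Stonebridge 1, Millford 1 (sum 10, leaving 3 seats).
Remainders in descending order: Claybrook 0.8038, Millford 0.7451, Stonebridge 0.6893, Pinehurst 0.3271, Oakdale 0.2967, Rivermont 0.1379.
The surplus seats go to Claybrook, Millford, Stonebridge.
Pinehurst receives 2.

2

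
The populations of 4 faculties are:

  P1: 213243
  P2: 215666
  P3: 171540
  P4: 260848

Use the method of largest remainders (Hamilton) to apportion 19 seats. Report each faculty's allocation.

The standard divisor is 861297/19 ≈ 45331.421.
Standard quotas: P1 4.7041, P2 4.7575, P3 3.7841, P4 5.7542.
Lower quotas: P1 4, P2 4, P3 3, P4 5 (sum 16, leaving 3 seats).
Remainders in descending order: P3 0.7841, P2 0.7575, P4 0.7542, P1 0.7041.
The surplus seats go to P3, P2, P4.

P1 4; P2 5; P3 4; P4 6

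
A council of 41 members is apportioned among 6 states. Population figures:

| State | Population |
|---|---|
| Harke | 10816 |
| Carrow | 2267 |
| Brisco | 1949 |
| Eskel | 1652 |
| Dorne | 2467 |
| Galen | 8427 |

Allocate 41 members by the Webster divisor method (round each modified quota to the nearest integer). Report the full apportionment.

Standard divisor 27578/41 ≈ 672.634; standard quotas: Harke 16.080, Carrow 3.370, Brisco 2.898, Eskel 2.456, Dorne 3.668, Galen 12.528.
Rounding to the nearest integer gives Harke 16, Carrow 3, Brisco 3, Eskel 2, Dorne 4, Galen 13 — total 41, matching the house size, so no adjustment is needed.

Harke: 16, Carrow: 3, Brisco: 3, Eskel: 2, Dorne: 4, Galen: 13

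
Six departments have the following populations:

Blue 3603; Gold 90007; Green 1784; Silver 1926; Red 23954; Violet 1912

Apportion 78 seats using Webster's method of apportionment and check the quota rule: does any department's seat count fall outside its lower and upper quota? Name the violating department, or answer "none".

Standard quotas: Blue 2.281, Gold 56.991, Green 1.130, Silver 1.220, Red 15.167, Violet 1.211.
Webster allocation: Blue 2, Gold 58, Green 1, Silver 1, Red 15, Violet 1.
Gold has quota 56.991 (lower 56, upper 57) but receives 58 — outside the quota interval.

Gold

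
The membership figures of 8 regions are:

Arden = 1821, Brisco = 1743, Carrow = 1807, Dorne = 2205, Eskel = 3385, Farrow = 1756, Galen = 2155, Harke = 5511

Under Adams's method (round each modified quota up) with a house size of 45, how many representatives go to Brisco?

Standard divisor 20383/45 ≈ 452.956; standard quotas: Arden 4.020, Brisco 3.848, Carrow 3.989, Dorne 4.868, Eskel 7.473, Farrow 3.877, Galen 4.758, Harke 12.167.
Rounding up gives 5, 4, 4, 5, 8, 4, 5, 13 = 48 seats, so the divisor must be adjusted.
With modified divisor 500: modified quotas Arden 3.642, Brisco 3.486, Carrow 3.614, Dorne 4.410, Eskel 6.770, Farrow 3.512, Galen 4.310, Harke 11.022.
Rounding up: Arden 4, Brisco 4, Carrow 4, Dorne 5, Eskel 7, Farrow 4, Galen 5, Harke 12 (total 45).
Brisco receives 4.

4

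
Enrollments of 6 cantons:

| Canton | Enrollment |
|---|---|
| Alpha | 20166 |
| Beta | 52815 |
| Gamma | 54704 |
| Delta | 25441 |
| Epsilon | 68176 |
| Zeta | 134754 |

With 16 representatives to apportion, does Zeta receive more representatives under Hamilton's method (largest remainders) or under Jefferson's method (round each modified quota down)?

Hamilton: Alpha 1, Beta 2, Gamma 3, Delta 1, Epsilon 3, Zeta 6.
Jefferson: Alpha 1, Beta 2, Gamma 2, Delta 1, Epsilon 3, Zeta 7.
Zeta gets 6 under Hamilton and 7 under Jefferson.

Jefferson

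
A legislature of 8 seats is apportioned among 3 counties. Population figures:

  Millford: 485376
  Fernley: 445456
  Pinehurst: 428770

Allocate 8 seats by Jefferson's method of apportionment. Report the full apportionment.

Standard divisor 1359602/8 ≈ 169950.25; standard quotas: Millford 2.856, Fernley 2.621, Pinehurst 2.523.
Rounding down gives 2, 2, 2 = 6 seats, so the divisor must be adjusted.
With modified divisor 145700: modified quotas Millford 3.331, Fernley 3.057, Pinehurst 2.943.
Rounding down: Millford 3, Fernley 3, Pinehurst 2 (total 8).

Millford=3, Fernley=3, Pinehurst=2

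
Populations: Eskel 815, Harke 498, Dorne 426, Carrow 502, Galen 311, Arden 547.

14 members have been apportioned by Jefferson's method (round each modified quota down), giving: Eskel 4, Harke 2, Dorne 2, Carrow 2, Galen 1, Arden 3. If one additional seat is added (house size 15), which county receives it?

Carrow

Priority for the next seat is population ÷ (current seats + 1).
Priorities: Eskel 163.000, Harke 166.000, Dorne 142.000, Carrow 167.333, Galen 155.500, Arden 136.750.
Highest priority: Carrow.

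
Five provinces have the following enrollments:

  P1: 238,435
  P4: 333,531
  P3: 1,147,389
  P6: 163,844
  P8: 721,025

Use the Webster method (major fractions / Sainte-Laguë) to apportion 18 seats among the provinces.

P1: 2; P4: 2; P3: 8; P6: 1; P8: 5

Standard divisor 2604224/18 ≈ 144679.111; standard quotas: P1 1.648, P4 2.305, P3 7.931, P6 1.132, P8 4.984.
Rounding to the nearest integer gives P1 2, P4 2, P3 8, P6 1, P8 5 — total 18, matching the house size, so no adjustment is needed.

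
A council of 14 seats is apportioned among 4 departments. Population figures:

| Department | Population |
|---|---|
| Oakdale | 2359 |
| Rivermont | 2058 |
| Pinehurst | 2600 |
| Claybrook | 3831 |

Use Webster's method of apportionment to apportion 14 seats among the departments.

Oakdale 3, Rivermont 3, Pinehurst 3, Claybrook 5

Standard divisor 10848/14 ≈ 774.857; standard quotas: Oakdale 3.044, Rivermont 2.656, Pinehurst 3.355, Claybrook 4.944.
Rounding to the nearest integer gives Oakdale 3, Rivermont 3, Pinehurst 3, Claybrook 5 — total 14, matching the house size, so no adjustment is needed.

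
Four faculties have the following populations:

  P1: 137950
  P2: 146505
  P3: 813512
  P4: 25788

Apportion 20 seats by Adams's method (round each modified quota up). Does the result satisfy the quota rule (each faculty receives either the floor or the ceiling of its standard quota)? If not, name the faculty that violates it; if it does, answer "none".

Standard quotas: P1 2.455, P2 2.607, P3 14.478, P4 0.459.
Adams allocation: P1 3, P2 3, P3 13, P4 1.
P3 has quota 14.478 (lower 14, upper 15) but receives 13 — outside the quota interval.

P3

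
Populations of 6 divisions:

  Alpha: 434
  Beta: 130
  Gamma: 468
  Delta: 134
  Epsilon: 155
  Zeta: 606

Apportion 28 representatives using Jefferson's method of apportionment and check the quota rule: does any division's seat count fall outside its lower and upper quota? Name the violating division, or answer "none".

none

Standard quotas: Alpha 6.306, Beta 1.889, Gamma 6.800, Delta 1.947, Epsilon 2.252, Zeta 8.805.
Jefferson allocation: Alpha 6, Beta 2, Gamma 7, Delta 2, Epsilon 2, Zeta 9.
Every allocation lies between the lower and upper quota.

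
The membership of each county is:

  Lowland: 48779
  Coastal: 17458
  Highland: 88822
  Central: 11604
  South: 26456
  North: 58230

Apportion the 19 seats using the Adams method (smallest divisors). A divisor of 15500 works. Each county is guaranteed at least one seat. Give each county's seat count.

With modified divisor 15500: modified quotas Lowland 3.147, Coastal 1.126, Highland 5.730, Central 0.749, South 1.707, North 3.757.
Rounding up: Lowland 4, Coastal 2, Highland 6, Central 1, South 2, North 4 (total 19).

Lowland=4; Coastal=2; Highland=6; Central=1; South=2; North=4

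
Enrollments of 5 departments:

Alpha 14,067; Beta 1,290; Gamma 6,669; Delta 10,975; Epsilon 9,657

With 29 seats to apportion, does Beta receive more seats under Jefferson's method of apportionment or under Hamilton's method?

Hamilton

Jefferson: Alpha 10, Beta 0, Gamma 4, Delta 8, Epsilon 7.
Hamilton: Alpha 10, Beta 1, Gamma 4, Delta 7, Epsilon 7.
Beta gets 0 under Jefferson and 1 under Hamilton.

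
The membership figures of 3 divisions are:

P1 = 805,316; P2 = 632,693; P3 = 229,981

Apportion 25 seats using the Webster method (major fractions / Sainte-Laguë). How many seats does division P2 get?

Standard divisor 1667990/25 ≈ 66719.6; standard quotas: P1 12.070, P2 9.483, P3 3.447.
Rounding to the nearest integer gives 12, 9, 3 = 24 seats, so the divisor must be adjusted.
With modified divisor 66200: modified quotas P1 12.165, P2 9.557, P3 3.474.
Rounding to the nearest integer: P1 12, P2 10, P3 3 (total 25).
P2 receives 10.

10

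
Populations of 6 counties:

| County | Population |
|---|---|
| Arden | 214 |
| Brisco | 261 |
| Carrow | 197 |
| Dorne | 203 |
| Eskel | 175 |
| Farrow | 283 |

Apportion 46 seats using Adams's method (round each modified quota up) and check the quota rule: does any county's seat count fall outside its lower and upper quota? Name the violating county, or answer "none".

none

Standard quotas: Arden 7.385, Brisco 9.007, Carrow 6.798, Dorne 7.005, Eskel 6.039, Farrow 9.766.
Adams allocation: Arden 7, Brisco 9, Carrow 7, Dorne 7, Eskel 6, Farrow 10.
Every allocation lies between the lower and upper quota.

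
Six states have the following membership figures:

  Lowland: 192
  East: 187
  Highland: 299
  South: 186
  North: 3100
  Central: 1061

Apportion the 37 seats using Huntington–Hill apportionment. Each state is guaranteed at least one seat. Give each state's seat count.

Lowland: 2; East: 1; Highland: 2; South: 1; North: 23; Central: 8

With divisor 134: modified quotas Lowland 1.433, East 1.396, Highland 2.231, South 1.388, North 23.134, Central 7.918.
Geometric-mean thresholds: Lowland √(1·2)=1.414, East √(1·2)=1.414, Highland √(2·3)=2.449, South √(1·2)=1.414, North √(23·24)=23.495, Central √(7·8)=7.483.
Each quota rounded against its threshold gives Lowland 2, East 1, Highland 2, South 1, North 23, Central 8 (total 37).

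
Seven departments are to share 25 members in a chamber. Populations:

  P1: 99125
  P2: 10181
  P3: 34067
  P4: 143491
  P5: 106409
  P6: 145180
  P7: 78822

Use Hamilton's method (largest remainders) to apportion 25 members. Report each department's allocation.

P1: 4, P2: 1, P3: 1, P4: 6, P5: 4, P6: 6, P7: 3

Total 617275; standard divisor 617275/25 = 24691.
Standard quotas: P1 4.0146, P2 0.4123, P3 1.3797, P4 5.8115, P5 4.3096, P6 5.8799, P7 3.1923.
Lower quotas: P1 4, P2 0, P3 1, P4 5, P5 4, P6 5, P7 3 (sum 22, leaving 3 seats).
Remainders in descending order: P6 0.8799, P4 0.8115, P2 0.4123, P3 0.3797, P5 0.3096, P7 0.1923, P1 0.0146.
The surplus seats go to P6, P4, P2.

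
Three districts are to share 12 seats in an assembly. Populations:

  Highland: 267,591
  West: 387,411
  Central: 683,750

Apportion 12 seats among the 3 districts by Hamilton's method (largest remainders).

Highland 2; West 4; Central 6

Standard divisor: 1338752 ÷ 12 ≈ 111562.667.
Standard quotas: Highland 2.3986, West 3.4726, Central 6.1288.
Lower quotas: Highland 2, West 3, Central 6 (sum 11, leaving 1 seat).
Remainders in descending order: West 0.4726, Highland 0.3986, Central 0.1288.
The surplus seat goes to West.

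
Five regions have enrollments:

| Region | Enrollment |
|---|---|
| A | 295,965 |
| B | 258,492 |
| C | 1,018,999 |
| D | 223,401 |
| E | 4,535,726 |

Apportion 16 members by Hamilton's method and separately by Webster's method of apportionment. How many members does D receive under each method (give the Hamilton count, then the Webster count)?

0 and 1

Hamilton: A 1, B 1, C 3, D 0, E 11.
Webster: A 1, B 1, C 2, D 1, E 11.
D gets 0 under Hamilton and 1 under Webster.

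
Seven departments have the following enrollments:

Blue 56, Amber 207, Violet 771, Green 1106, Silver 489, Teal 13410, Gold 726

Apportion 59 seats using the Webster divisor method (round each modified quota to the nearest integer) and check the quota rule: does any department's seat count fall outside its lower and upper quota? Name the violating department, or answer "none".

Standard quotas: Blue 0.197, Amber 0.728, Violet 2.713, Green 3.892, Silver 1.721, Teal 47.193, Gold 2.555.
Webster allocation: Blue 0, Amber 1, Violet 3, Green 4, Silver 2, Teal 46, Gold 3.
Teal has quota 47.193 (lower 47, upper 48) but receives 46 — outside the quota interval.

Teal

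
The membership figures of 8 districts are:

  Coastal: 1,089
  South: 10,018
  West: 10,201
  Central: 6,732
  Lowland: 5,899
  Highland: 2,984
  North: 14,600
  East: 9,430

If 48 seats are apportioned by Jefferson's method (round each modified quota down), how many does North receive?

Standard divisor 60953/48 ≈ 1269.854; standard quotas: Coastal 0.858, South 7.889, West 8.033, Central 5.301, Lowland 4.645, Highland 2.350, North 11.497, East 7.426.
Rounding down gives 0, 7, 8, 5, 4, 2, 11, 7 = 44 seats, so the divisor must be adjusted.
With modified divisor 1160: modified quotas Coastal 0.939, South 8.636, West 8.794, Central 5.803, Lowland 5.085, Highland 2.572, North 12.586, East 8.129.
Rounding down: Coastal 0, South 8, West 8, Central 5, Lowland 5, Highland 2, North 12, East 8 (total 48).
North receives 12.

12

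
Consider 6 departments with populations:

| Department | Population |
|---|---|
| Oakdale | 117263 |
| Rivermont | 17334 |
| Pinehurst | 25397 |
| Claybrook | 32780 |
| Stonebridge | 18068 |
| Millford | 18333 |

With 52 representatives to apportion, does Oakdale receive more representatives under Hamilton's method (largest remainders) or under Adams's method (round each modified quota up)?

Hamilton: Oakdale 27, Rivermont 4, Pinehurst 6, Claybrook 7, Stonebridge 4, Millford 4.
Adams: Oakdale 26, Rivermont 4, Pinehurst 6, Claybrook 8, Stonebridge 4, Millford 4.
Oakdale gets 27 under Hamilton and 26 under Adams.

Hamilton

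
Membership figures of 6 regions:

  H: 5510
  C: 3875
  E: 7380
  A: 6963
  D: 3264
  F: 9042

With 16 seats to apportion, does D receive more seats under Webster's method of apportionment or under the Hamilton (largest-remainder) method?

Webster: H 3, C 2, E 3, A 3, D 1, F 4.
Hamilton: H 2, C 2, E 3, A 3, D 2, F 4.
D gets 1 under Webster and 2 under Hamilton.

Hamilton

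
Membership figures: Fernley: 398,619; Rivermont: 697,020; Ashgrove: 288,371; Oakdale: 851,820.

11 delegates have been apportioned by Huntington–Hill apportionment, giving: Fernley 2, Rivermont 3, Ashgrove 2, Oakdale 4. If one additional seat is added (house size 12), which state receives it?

Rivermont

Priority for the next seat is population ÷ (√(s·(s+1))).
Priorities: Fernley 162735.525, Rivermont 201212.342, Ashgrove 117726.968, Oakdale 190472.742.
Highest priority: Rivermont.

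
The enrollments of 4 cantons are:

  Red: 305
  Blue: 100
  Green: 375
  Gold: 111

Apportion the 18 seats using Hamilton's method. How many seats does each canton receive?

Standard divisor: 891 ÷ 18 ≈ 49.5.
Standard quotas: Red 6.162, Blue 2.020, Green 7.576, Gold 2.242.
Lower quotas: Red 6, Blue 2, Green 7, Gold 2 (sum 17, leaving 1 seat).
Remainders in descending order: Green 0.576, Gold 0.242, Red 0.162, Blue 0.020.
Largest remainder: Green receives the extra seat.

Red 6; Blue 2; Green 8; Gold 2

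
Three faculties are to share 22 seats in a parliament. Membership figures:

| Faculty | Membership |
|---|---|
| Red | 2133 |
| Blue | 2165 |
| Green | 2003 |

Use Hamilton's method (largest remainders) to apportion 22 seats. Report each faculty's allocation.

Red 7, Blue 8, Green 7

Total 6301; standard divisor 6301/22 ≈ 286.409.
Standard quotas: Red 7.447, Blue 7.559, Green 6.993.
Lower quotas: Red 7, Blue 7, Green 6 (sum 20, leaving 2 seats).
Remainders in descending order: Green 0.993, Blue 0.559, Red 0.447.
The surplus seats go to Green, Blue.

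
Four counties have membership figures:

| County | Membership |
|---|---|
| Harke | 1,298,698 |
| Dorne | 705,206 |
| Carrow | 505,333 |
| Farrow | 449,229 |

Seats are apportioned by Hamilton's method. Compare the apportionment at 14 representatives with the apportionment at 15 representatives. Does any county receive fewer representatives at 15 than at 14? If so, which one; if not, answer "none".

At 14 seats: Harke 6, Dorne 3, Carrow 3, Farrow 2.
At 15 seats: Harke 7, Dorne 4, Carrow 2, Farrow 2.
Carrow drops from 3 to 2.

Carrow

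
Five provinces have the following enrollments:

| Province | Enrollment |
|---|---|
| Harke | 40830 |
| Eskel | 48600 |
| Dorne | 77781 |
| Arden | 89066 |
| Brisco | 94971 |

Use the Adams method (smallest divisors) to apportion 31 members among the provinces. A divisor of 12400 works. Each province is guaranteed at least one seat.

Harke=4; Eskel=4; Dorne=7; Arden=8; Brisco=8

With modified divisor 12400: modified quotas Harke 3.293, Eskel 3.919, Dorne 6.273, Arden 7.183, Brisco 7.659.
Rounding up: Harke 4, Eskel 4, Dorne 7, Arden 8, Brisco 8 (total 31).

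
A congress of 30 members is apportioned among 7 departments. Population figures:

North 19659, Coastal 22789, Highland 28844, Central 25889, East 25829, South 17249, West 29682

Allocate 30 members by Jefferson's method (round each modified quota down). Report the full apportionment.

North: 3, Coastal: 4, Highland: 5, Central: 5, East: 5, South: 3, West: 5

Standard divisor 169941/30 ≈ 5664.7; standard quotas: North 3.470, Coastal 4.023, Highland 5.092, Central 4.570, East 4.560, South 3.045, West 5.240.
Rounding down gives 3, 4, 5, 4, 4, 3, 5 = 28 seats, so the divisor must be adjusted.
With modified divisor 5100: modified quotas North 3.855, Coastal 4.468, Highland 5.656, Central 5.076, East 5.065, South 3.382, West 5.820.
Rounding down: North 3, Coastal 4, Highland 5, Central 5, East 5, South 3, West 5 (total 30).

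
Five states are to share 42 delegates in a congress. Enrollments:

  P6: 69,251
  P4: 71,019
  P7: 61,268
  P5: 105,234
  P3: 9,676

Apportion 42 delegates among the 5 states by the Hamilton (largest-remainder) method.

Standard divisor: 316448 ÷ 42 ≈ 7534.476.
Standard quotas: P6 9.1912, P4 9.4259, P7 8.1317, P5 13.9670, P3 1.2842.
Lower quotas: P6 9, P4 9, P7 8, P5 13, P3 1 (sum 40, leaving 2 seats).
Remainders in descending order: P5 0.9670, P4 0.4259, P3 0.2842, P6 0.1912, P7 0.1317.
Largest remainders: P5, P4 receive the extra seats.

P6 9; P4 10; P7 8; P5 14; P3 1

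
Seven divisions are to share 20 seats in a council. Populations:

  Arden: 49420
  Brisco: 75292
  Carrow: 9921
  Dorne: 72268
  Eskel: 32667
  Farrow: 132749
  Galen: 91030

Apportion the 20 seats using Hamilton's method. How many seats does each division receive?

The standard divisor is 463347/20 ≈ 23167.35.
Standard quotas: Arden 2.1332, Brisco 3.2499, Carrow 0.4282, Dorne 3.1194, Eskel 1.4100, Farrow 5.7300, Galen 3.9292.
Lower quotas: Arden 2, Brisco 3, Carrow 0, Dorne 3, Eskel 1, Farrow 5, Galen 3 (sum 17, leaving 3 seats).
Remainders in descending order: Galen 0.9292, Farrow 0.7300, Carrow 0.4282, Eskel 0.4100, Brisco 0.2499, Arden 0.1332, Dorne 0.1194.
The surplus seats go to Galen, Farrow, Carrow.

Arden: 2; Brisco: 3; Carrow: 1; Dorne: 3; Eskel: 1; Farrow: 6; Galen: 4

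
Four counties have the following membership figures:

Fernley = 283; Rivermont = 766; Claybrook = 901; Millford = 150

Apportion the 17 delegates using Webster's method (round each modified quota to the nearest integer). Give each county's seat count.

Fernley 2, Rivermont 6, Claybrook 8, Millford 1

Standard divisor 2100/17 ≈ 123.529; standard quotas: Fernley 2.291, Rivermont 6.201, Claybrook 7.294, Millford 1.214.
Rounding to the nearest integer gives 2, 6, 7, 1 = 16 seats, so the divisor must be adjusted.
With modified divisor 119: modified quotas Fernley 2.378, Rivermont 6.437, Claybrook 7.571, Millford 1.261.
Rounding to the nearest integer: Fernley 2, Rivermont 6, Claybrook 8, Millford 1 (total 17).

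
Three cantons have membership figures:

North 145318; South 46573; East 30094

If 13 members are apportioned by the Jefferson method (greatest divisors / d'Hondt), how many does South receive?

3

Standard divisor 221985/13 ≈ 17075.769; standard quotas: North 8.510, South 2.727, East 1.762.
Rounding down gives 8, 2, 1 = 11 seats, so the divisor must be adjusted.
With modified divisor 15300: modified quotas North 9.498, South 3.044, East 1.967.
Rounding down: North 9, South 3, East 1 (total 13).
South receives 3.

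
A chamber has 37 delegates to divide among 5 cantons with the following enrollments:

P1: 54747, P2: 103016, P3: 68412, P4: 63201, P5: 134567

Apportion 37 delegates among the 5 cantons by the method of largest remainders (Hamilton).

The standard divisor is 423943/37 ≈ 11457.919.
Standard quotas: P1 4.7781, P2 8.9908, P3 5.9707, P4 5.5159, P5 11.7445.
Lower quotas: P1 4, P2 8, P3 5, P4 5, P5 11 (sum 33, leaving 4 seats).
Remainders in descending order: P2 0.9908, P3 0.9707, P1 0.7781, P5 0.7445, P4 0.5159.
Largest remainders: P2, P3, P1, P5 receive the extra seats.

P1 5, P2 9, P3 6, P4 5, P5 12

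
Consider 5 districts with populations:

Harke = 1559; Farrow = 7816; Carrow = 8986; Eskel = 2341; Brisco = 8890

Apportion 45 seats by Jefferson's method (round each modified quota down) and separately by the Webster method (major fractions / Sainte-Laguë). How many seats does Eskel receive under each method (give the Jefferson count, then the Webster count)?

Jefferson: Harke 2, Farrow 12, Carrow 14, Eskel 3, Brisco 14.
Webster: Harke 2, Farrow 12, Carrow 14, Eskel 4, Brisco 13.
Eskel gets 3 under Jefferson and 4 under Webster.

3 and 4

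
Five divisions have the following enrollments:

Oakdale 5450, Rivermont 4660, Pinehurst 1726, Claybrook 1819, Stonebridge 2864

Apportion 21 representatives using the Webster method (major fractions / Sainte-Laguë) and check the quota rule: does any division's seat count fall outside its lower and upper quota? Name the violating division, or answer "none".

none

Standard quotas: Oakdale 6.928, Rivermont 5.924, Pinehurst 2.194, Claybrook 2.312, Stonebridge 3.641.
Webster allocation: Oakdale 7, Rivermont 6, Pinehurst 2, Claybrook 2, Stonebridge 4.
Every allocation lies between the lower and upper quota.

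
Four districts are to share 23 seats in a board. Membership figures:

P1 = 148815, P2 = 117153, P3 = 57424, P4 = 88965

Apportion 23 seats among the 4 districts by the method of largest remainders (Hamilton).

Total 412357; standard divisor 412357/23 ≈ 17928.565.
Standard quotas: P1 8.3004, P2 6.5344, P3 3.2029, P4 4.9622.
Lower quotas: P1 8, P2 6, P3 3, P4 4 (sum 21, leaving 2 seats).
Remainders in descending order: P4 0.9622, P2 0.5344, P1 0.3004, P3 0.2029.
The surplus seats go to P4, P2.

P1=8; P2=7; P3=3; P4=5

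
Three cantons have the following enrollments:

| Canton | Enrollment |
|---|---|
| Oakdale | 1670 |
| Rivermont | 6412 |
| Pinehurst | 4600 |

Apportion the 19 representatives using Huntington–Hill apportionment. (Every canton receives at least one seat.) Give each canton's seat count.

With divisor 679: modified quotas Oakdale 2.459, Rivermont 9.443, Pinehurst 6.775.
Geometric-mean thresholds: Oakdale √(2·3)=2.449, Rivermont √(9·10)=9.487, Pinehurst √(6·7)=6.481.
Each quota rounded against its threshold gives Oakdale 3, Rivermont 9, Pinehurst 7 (total 19).

Oakdale 3, Rivermont 9, Pinehurst 7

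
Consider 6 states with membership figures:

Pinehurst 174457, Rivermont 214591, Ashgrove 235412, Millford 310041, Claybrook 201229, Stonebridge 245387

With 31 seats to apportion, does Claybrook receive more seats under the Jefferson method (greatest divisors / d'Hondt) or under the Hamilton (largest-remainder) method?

Hamilton

Jefferson: Pinehurst 4, Rivermont 5, Ashgrove 5, Millford 7, Claybrook 4, Stonebridge 6.
Hamilton: Pinehurst 4, Rivermont 5, Ashgrove 5, Millford 7, Claybrook 5, Stonebridge 5.
Claybrook gets 4 under Jefferson and 5 under Hamilton.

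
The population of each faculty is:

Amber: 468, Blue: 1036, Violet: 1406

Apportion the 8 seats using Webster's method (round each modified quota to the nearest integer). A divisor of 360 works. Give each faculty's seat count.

With modified divisor 360: modified quotas Amber 1.300, Blue 2.878, Violet 3.906.
Rounding to the nearest integer: Amber 1, Blue 3, Violet 4 (total 8).

Amber=1, Blue=3, Violet=4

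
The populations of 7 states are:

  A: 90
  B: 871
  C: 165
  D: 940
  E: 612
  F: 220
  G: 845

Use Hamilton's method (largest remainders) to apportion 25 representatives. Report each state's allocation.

A 1, B 6, C 1, D 6, E 4, F 1, G 6

Standard divisor: 3743 ÷ 25 ≈ 149.72.
Standard quotas: A 0.601, B 5.818, C 1.102, D 6.278, E 4.088, F 1.469, G 5.644.
Lower quotas: A 0, B 5, C 1, D 6, E 4, F 1, G 5 (sum 22, leaving 3 seats).
Remainders in descending order: B 0.818, G 0.644, A 0.601, F 0.469, D 0.278, C 0.102, E 0.088.
Largest remainders: B, G, A receive the extra seats.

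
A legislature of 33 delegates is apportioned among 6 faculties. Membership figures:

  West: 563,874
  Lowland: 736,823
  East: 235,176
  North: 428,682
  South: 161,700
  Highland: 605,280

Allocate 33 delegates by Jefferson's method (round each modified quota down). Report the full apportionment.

Standard divisor 2731535/33 ≈ 82773.788; standard quotas: West 6.812, Lowland 8.902, East 2.841, North 5.179, South 1.954, Highland 7.312.
Rounding down gives 6, 8, 2, 5, 1, 7 = 29 seats, so the divisor must be adjusted.
With modified divisor 77000: modified quotas West 7.323, Lowland 9.569, East 3.054, North 5.567, South 2.100, Highland 7.861.
Rounding down: West 7, Lowland 9, East 3, North 5, South 2, Highland 7 (total 33).

West 7, Lowland 9, East 3, North 5, South 2, Highland 7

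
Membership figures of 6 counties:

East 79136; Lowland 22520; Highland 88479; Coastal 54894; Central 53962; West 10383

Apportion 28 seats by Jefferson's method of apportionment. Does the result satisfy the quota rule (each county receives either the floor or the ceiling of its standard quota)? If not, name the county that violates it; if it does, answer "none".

Standard quotas: East 7.162, Lowland 2.038, Highland 8.008, Coastal 4.968, Central 4.884, West 0.940.
Jefferson allocation: East 7, Lowland 2, Highland 8, Coastal 5, Central 5, West 1.
Every allocation lies between the lower and upper quota.

none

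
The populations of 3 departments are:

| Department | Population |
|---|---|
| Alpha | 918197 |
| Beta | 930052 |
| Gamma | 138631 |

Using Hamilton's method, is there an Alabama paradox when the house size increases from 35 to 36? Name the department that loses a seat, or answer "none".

At 35 seats: Alpha 16, Beta 16, Gamma 3.
At 36 seats: Alpha 17, Beta 17, Gamma 2.
Gamma drops from 3 to 2.

Gamma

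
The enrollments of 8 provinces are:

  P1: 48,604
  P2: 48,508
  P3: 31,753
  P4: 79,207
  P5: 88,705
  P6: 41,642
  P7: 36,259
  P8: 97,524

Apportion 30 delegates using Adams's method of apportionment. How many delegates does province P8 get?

Standard divisor 472202/30 ≈ 15740.067; standard quotas: P1 3.088, P2 3.082, P3 2.017, P4 5.032, P5 5.636, P6 2.646, P7 2.304, P8 6.196.
Rounding up gives 4, 4, 3, 6, 6, 3, 3, 7 = 36 seats, so the divisor must be adjusted.
With modified divisor 17900: modified quotas P1 2.715, P2 2.710, P3 1.774, P4 4.425, P5 4.956, P6 2.326, P7 2.026, P8 5.448.
Rounding up: P1 3, P2 3, P3 2, P4 5, P5 5, P6 3, P7 3, P8 6 (total 30).
P8 receives 6.

6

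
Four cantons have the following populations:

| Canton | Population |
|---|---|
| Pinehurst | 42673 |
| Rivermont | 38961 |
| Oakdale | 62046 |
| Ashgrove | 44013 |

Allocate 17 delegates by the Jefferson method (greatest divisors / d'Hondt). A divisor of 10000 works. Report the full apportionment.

Pinehurst=4, Rivermont=3, Oakdale=6, Ashgrove=4

With modified divisor 10000: modified quotas Pinehurst 4.267, Rivermont 3.896, Oakdale 6.205, Ashgrove 4.401.
Rounding down: Pinehurst 4, Rivermont 3, Oakdale 6, Ashgrove 4 (total 17).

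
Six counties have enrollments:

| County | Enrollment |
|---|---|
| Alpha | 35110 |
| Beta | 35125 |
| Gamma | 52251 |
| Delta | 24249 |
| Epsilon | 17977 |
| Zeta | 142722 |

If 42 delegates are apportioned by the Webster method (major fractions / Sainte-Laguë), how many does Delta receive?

3

Standard divisor 307434/42 ≈ 7319.857; standard quotas: Alpha 4.797, Beta 4.799, Gamma 7.138, Delta 3.313, Epsilon 2.456, Zeta 19.498.
Rounding to the nearest integer gives 5, 5, 7, 3, 2, 19 = 41 seats, so the divisor must be adjusted.
With modified divisor 7300: modified quotas Alpha 4.810, Beta 4.812, Gamma 7.158, Delta 3.322, Epsilon 2.463, Zeta 19.551.
Rounding to the nearest integer: Alpha 5, Beta 5, Gamma 7, Delta 3, Epsilon 2, Zeta 20 (total 42).
Delta receives 3.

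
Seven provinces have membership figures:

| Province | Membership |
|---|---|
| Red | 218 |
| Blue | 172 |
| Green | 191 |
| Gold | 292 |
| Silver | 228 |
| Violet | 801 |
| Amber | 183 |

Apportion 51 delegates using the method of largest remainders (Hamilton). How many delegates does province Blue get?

4

Standard divisor: 2085 ÷ 51 ≈ 40.882.
Standard quotas: Red 5.332, Blue 4.207, Green 4.672, Gold 7.142, Silver 5.577, Violet 19.593, Amber 4.476.
Lower quotas: Red 5, Blue 4, Green 4, Gold 7, Silver 5, Violet 19, Amber 4 (sum 48, leaving 3 seats).
Remainders in descending order: Green 0.672, Violet 0.593, Silver 0.577, Amber 0.476, Red 0.332, Blue 0.207, Gold 0.142.
The surplus seats go to Green, Violet, Silver.
Blue receives 4.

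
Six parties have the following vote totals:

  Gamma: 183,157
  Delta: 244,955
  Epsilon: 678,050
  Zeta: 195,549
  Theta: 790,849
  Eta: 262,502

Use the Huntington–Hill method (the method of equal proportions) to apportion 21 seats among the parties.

With divisor 114598: modified quotas Gamma 1.598, Delta 2.138, Epsilon 5.917, Zeta 1.706, Theta 6.901, Eta 2.291.
Geometric-mean thresholds: Gamma √(1·2)=1.414, Delta √(2·3)=2.449, Epsilon √(5·6)=5.477, Zeta √(1·2)=1.414, Theta √(6·7)=6.481, Eta √(2·3)=2.449.
Each quota rounded against its threshold gives Gamma 2, Delta 2, Epsilon 6, Zeta 2, Theta 7, Eta 2 (total 21).

Gamma=2, Delta=2, Epsilon=6, Zeta=2, Theta=7, Eta=2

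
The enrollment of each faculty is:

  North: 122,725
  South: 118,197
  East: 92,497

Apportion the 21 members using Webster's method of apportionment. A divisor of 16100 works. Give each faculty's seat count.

With modified divisor 16100: modified quotas North 7.623, South 7.341, East 5.745.
Rounding to the nearest integer: North 8, South 7, East 6 (total 21).

North: 8; South: 7; East: 6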